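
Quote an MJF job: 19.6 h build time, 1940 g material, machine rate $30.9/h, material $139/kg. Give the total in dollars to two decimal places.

$875.30

Machine-time cost: 30.9 × 19.6 → $605.64.
Feedstock cost = 139 × 1940/1000, so $269.66.
Total = 605.64 + 269.66 = $875.30.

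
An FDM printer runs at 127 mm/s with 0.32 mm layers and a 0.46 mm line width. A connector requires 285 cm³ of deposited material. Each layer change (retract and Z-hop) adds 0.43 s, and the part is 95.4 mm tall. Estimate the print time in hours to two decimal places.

Line area = 0.32 × 0.46 = 0.1472 mm².
Toolpath length = 285 cm³ / 0.1472 mm² = 285000 / 0.1472 = 1936141.3 mm.
Extrusion time: 1936141.3 / 127 → 15245.2 s.
Layers = ⌈95.4/0.32⌉ = 299.
Z-hop total = 299 × 0.43 = 128.57 s.
Altogether 15245.2 + 128.57 = 15373.77 s, i.e. 4.27 hours.

4.27 hours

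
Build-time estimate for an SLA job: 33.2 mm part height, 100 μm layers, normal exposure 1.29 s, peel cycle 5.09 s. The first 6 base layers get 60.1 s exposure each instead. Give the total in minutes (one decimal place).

Layers = ⌈33.2/0.1⌉ = 332.
Burn-in layers: 6 × (60.1 + 5.09) → 391.14 s.
Regular layers = 326 × (1.29 + 5.09) = 2079.88 s.
Total = 391.14 + 2079.88 = 2471.02 s = 41.2 minutes.

41.2 minutes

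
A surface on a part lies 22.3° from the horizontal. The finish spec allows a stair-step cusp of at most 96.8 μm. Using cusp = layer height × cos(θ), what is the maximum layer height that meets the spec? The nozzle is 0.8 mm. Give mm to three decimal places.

Layer height = cusp / cos(22.3°) = 0.0968 / 0.9252 = 0.105 mm.

0.105 mm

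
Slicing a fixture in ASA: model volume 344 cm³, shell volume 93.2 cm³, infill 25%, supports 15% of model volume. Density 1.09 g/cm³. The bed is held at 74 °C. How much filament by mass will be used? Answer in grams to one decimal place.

226.2 g

Volume inside the shell: 344 − 93.2 → 250.8 cm³.
Infill volume: 0.25 × 250.8 → 62.7 cm³.
Support = 0.15 × 344 = 51.6 cm³.
Total extruded = 93.2 + 62.7 + 51.6 = 207.5 cm³.
Mass = 207.5 × 1.09, so 226.175 g.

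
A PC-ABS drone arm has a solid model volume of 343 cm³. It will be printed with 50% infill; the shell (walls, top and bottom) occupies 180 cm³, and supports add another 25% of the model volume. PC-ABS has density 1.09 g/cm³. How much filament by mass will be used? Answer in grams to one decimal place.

378.5 g

Volume inside the shell = 343 − 180, so 163 cm³.
Infill deposited = 0.50 × 163 = 81.5 cm³.
Support: 0.25 × 343 → 85.75 cm³.
Total extruded = 180 + 81.5 + 85.75, so 347.25 cm³.
Mass: 347.25 × 1.09 → 378.5025 g.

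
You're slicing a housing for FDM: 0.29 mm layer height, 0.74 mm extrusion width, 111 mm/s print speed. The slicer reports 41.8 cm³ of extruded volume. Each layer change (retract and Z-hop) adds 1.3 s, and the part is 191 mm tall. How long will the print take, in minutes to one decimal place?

43.5 minutes

Line area = 0.29 × 0.74 = 0.2146 mm².
Toolpath length = 41.8 cm³ / 0.2146 mm² = 41800 / 0.2146 = 194781 mm.
Time extruding = 194781 / 111 = 1754.8 s.
Layer count = ceil(191 / 0.29) = 659.
Non-print overhead: 659 × 1.3 → 856.7 s.
Altogether 1754.8 + 856.7 = 2611.5 s, i.e. 43.5 minutes.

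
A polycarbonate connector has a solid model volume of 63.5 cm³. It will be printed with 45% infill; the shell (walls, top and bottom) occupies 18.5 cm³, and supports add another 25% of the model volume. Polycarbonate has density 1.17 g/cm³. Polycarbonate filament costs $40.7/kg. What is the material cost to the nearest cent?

$2.60

Interior volume = 63.5 − 18.5, so 45 cm³.
Deposited infill = 0.45 × 45 = 20.25 cm³.
Support = 0.25 × 63.5 = 15.875 cm³.
Total printed volume: 18.5 + 20.25 + 15.875 → 54.625 cm³.
Mass = 54.625 × 1.17 = 63.91125 g.
Cost = 63.91125 g / 1000 × $40.7/kg = $2.60.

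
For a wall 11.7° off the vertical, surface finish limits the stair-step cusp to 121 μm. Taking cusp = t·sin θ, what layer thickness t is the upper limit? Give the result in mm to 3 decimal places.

0.597 mm

Layer height = cusp / sin(11.7°) = 0.121 / 0.2028 = 0.597 mm.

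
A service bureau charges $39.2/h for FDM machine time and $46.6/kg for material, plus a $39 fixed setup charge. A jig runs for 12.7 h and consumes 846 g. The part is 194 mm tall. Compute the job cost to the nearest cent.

$576.26

Machine-time cost: 39.2 × 12.7 → $497.84.
Material cost = 46.6 × 846/1000, so $39.4236.
Total = 497.84 + 39.4236 + 39 = 576.2636 ≈ $576.26.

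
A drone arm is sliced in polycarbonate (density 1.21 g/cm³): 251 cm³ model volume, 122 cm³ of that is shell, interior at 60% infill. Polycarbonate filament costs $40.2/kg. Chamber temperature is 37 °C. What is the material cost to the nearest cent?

$9.70

Interior volume = 251 − 122, so 129 cm³.
Infill volume = 0.60 × 129, so 77.4 cm³.
Deposited volume = 122 + 77.4 = 199.4 cm³.
Mass: 199.4 × 1.21 → 241.274 g.
Cost = 241.274 g / 1000 × $40.2/kg = $9.70.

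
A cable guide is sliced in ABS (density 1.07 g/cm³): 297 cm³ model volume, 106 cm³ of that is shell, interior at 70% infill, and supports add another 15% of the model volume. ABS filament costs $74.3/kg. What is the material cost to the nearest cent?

$22.60

Interior volume: 297 − 106 → 191 cm³.
Infill volume: 0.70 × 191 → 133.7 cm³.
Support = 0.15 × 297, so 44.55 cm³.
Total printed volume: 106 + 133.7 + 44.55 → 284.25 cm³.
Mass = 284.25 × 1.07, so 304.1475 g.
At $74.3/kg: 304.1475/1000 × 74.3 = $22.60.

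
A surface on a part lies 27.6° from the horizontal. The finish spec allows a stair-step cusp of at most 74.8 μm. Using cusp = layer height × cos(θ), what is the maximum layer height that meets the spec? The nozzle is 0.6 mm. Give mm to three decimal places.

cos(27.6°) = 0.8862; t_max = 0.0748/0.8862 = 0.084 mm.

0.084 mm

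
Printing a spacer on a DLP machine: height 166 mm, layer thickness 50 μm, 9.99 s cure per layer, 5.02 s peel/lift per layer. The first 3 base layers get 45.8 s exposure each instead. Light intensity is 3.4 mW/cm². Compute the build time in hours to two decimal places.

Layers = ⌈166/0.05⌉ = 3320.
Burn-in layers: 3 × (45.8 + 5.02) → 152.46 s.
Normal layers = 3317 × (9.99 + 5.02), so 49788.17 s.
Sum: 152.46 + 49788.17 = 49940.63 s → 13.87 hours.

13.87 hours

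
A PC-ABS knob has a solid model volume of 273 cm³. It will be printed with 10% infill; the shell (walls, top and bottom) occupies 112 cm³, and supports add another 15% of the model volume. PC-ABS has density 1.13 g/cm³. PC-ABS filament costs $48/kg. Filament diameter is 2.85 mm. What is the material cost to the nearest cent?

$9.17

Infill region = 273 − 112 = 161 cm³.
Infill volume = 0.10 × 161, so 16.1 cm³.
Support = 0.15 × 273, so 40.95 cm³.
Total extruded = 112 + 16.1 + 40.95 = 169.05 cm³.
Mass = 169.05 × 1.13, so 191.0265 g.
Cost = 191.0265 g / 1000 × $48/kg = $9.17.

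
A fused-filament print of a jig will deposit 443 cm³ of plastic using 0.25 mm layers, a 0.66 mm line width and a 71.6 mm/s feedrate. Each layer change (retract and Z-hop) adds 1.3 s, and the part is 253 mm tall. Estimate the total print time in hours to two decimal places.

10.78 hours

Extrusion cross-section: 0.25 × 0.66 → 0.165 mm².
Path length: 443000 mm³ / 0.165 mm² → 2684848.5 mm.
Extrusion time: 2684848.5 / 71.6 → 37497.9 s.
Number of layers: 253 / 0.25 → 1012 (rounded up).
Z-hop total = 1012 × 1.3 = 1315.6 s.
Altogether 37497.9 + 1315.6 = 38813.5 s, i.e. 10.78 hours.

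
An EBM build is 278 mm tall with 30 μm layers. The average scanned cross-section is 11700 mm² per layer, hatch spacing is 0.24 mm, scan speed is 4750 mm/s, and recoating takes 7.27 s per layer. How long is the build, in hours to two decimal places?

Layer count = ceil(278 / 0.03) = 9267.
Hatch length per layer = 11700 / 0.24, so 48750 mm.
Beam time per layer = 48750 / 4750 = 10.2632 s.
Per-layer time = 10.2632 + 7.27 = 17.5332 s.
Build time = 9267 × 17.5332 = 162480.1644 s = 45.13 hours.

45.13 hours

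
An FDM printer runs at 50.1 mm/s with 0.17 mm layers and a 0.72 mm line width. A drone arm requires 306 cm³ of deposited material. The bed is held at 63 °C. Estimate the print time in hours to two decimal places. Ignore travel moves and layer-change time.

Extrusion cross-section: 0.17 × 0.72 → 0.1224 mm².
Total extruded path = 306000/0.1224 = 2500000 mm.
Extrusion time = 2500000 / 50.1 = 49900.2 s.
Converting: 49900.2 s = 13.86 hours.

13.86 hours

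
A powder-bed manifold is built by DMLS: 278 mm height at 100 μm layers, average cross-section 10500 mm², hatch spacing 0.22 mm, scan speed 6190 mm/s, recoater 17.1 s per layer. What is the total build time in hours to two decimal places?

19.16 hours

Number of layers: 278 / 0.1 → 2780 (rounded up).
Per-layer scan distance = 10500 / 0.22, so 47727.3 mm.
Per-layer scan time = 47727.3 / 6190, so 7.7104 s.
Time per layer = 7.7104 + 17.1 = 24.8104 s.
Total: 2780 × 24.8104 s = 68972.912 s → 19.16 hours.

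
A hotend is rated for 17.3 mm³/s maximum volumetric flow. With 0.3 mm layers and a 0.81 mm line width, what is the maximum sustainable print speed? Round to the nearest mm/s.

Bead cross-section = 0.3 × 0.81, so 0.243 mm².
v_max = Q/A = 17.3/0.243 = 71.19 mm/s → 71 mm/s.

71 mm/s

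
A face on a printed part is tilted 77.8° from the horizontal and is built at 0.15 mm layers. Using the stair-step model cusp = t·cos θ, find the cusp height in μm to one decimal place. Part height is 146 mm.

Cusp = layer height × cos(77.8°) = 0.15 × 0.2113 = 0.031695 mm = 31.7 μm.

31.7 μm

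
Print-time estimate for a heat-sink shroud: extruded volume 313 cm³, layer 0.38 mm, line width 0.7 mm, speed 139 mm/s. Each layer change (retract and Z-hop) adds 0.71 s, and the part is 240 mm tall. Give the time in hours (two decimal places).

Line area = 0.38 × 0.7, so 0.266 mm².
Toolpath length = 313 cm³ / 0.266 mm² = 313000 / 0.266 = 1176691.7 mm.
Time extruding: 1176691.7 / 139 → 8465.4 s.
Layer count = ceil(240 / 0.38) = 632.
Z-hop total = 632 × 0.71 = 448.72 s.
Total = 8465.4 + 448.72 = 8914.12 s = 2.48 hours.

2.48 hours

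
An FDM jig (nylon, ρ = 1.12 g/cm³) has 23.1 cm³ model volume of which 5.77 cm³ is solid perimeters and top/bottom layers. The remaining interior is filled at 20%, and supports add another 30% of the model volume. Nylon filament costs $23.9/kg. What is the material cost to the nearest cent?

Interior volume: 23.1 − 5.77 → 17.33 cm³.
Infill volume = 0.20 × 17.33 = 3.466 cm³.
Support: 0.30 × 23.1 → 6.93 cm³.
Deposited volume = 5.77 + 3.466 + 6.93, so 16.166 cm³.
Mass: 16.166 × 1.12 → 18.10592 g.
At $23.9/kg: 18.10592/1000 × 23.9 = $0.43.

$0.43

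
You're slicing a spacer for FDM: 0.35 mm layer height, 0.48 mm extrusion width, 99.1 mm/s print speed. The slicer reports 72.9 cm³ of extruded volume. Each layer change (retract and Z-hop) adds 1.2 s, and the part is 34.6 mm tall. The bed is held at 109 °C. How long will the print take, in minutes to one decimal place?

75.0 minutes

Extrusion cross-section = 0.35 × 0.48, so 0.168 mm².
Total extruded path = 72900/0.168 = 433928.6 mm.
Time extruding = 433928.6 / 99.1, so 4378.7 s.
Number of layers: 34.6 / 0.35 → 99 (rounded up).
Non-print overhead: 99 × 1.2 → 118.8 s.
Altogether 4378.7 + 118.8 = 4497.5 s, i.e. 75.0 minutes.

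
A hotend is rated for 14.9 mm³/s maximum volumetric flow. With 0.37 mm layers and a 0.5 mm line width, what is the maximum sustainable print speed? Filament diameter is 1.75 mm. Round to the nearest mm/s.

Bead cross-section: 0.37 × 0.5 → 0.185 mm².
v_max = Q/A = 14.9/0.185 = 80.54 mm/s → 81 mm/s.

81 mm/s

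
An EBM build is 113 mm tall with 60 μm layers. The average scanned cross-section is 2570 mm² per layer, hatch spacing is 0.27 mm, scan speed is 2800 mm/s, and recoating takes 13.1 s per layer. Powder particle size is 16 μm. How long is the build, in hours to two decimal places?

8.63 hours

Layer count = ceil(113 / 0.06) = 1884.
Scan path per layer: 2570 / 0.27 → 9518.5 mm.
Scan time per layer: 9518.5 / 2800 → 3.3995 s.
Time per layer: 3.3995 + 13.1 → 16.4995 s.
1884 layers × 16.4995 s/layer = 31085.058 s, i.e. 8.63 hours.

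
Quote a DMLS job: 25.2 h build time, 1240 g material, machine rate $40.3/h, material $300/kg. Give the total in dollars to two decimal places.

$1387.56

Machine cost = 40.3 × 25.2, so $1015.56.
Material charge = 300 × 1240/1000 = $372.00.
Total = 1015.56 + 372.00 = $1387.56.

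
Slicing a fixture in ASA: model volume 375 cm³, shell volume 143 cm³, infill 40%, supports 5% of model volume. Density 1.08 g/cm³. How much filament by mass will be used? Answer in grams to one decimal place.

274.9 g

Volume inside the shell = 375 − 143 = 232 cm³.
Infill deposited = 0.40 × 232, so 92.8 cm³.
Support = 0.05 × 375, so 18.75 cm³.
Total extruded = 143 + 92.8 + 18.75 = 254.55 cm³.
Mass: 254.55 × 1.08 → 274.914 g.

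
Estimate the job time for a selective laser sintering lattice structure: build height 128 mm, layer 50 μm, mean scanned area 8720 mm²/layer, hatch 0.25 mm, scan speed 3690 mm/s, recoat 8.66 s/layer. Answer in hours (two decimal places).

Layers = ⌈128/0.05⌉ = 2560.
Per-layer scan distance = 8720 / 0.25 = 34880 mm.
Scan time per layer = 34880 / 3690, so 9.4526 s.
Per-layer time: 9.4526 + 8.66 → 18.1126 s.
Total: 2560 × 18.1126 s = 46368.256 s → 12.88 hours.

12.88 hours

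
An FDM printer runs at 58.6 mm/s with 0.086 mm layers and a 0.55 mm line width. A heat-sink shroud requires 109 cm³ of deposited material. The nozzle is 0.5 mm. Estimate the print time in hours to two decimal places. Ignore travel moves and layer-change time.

Extrusion cross-section = 0.086 × 0.55 = 0.0473 mm².
Path length: 109000 mm³ / 0.0473 mm² → 2304439.7 mm.
Extrusion time = 2304439.7 / 58.6 = 39324.9 s.
39324.9 s = 10.92 hours.

10.92 hours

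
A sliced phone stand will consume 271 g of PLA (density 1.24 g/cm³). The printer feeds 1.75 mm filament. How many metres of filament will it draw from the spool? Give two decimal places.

Volume = 271 g / 1.24 g·cm⁻³ = 218.5484 cm³ = 218548.4 mm³.
Filament cross-section = π × (1.75/2)² = 2.4053 mm².
Length = 218548.4 / 2.4053 = 90861.18 mm = 90.86 m.

90.86 m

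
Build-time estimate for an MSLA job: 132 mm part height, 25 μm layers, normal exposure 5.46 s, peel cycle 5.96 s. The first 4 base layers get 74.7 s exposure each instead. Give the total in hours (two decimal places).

16.83 hours

Number of layers: 132 / 0.025 → 5280 (rounded up).
Bottom layers: 4 × (74.7 + 5.96) → 322.64 s.
Regular layers = 5276 × (5.46 + 5.96), so 60251.92 s.
Total = 322.64 + 60251.92 = 60574.56 s = 16.83 hours.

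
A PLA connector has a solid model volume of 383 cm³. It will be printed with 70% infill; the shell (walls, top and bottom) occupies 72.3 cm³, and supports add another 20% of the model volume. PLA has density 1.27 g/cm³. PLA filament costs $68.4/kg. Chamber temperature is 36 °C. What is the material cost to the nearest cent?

Volume inside the shell = 383 − 72.3, so 310.7 cm³.
Infill deposited = 0.70 × 310.7 = 217.49 cm³.
Support = 0.20 × 383, so 76.6 cm³.
Deposited volume: 72.3 + 217.49 + 76.6 → 366.39 cm³.
Mass = 366.39 × 1.27 = 465.3153 g.
At $68.4/kg: 465.3153/1000 × 68.4 = $31.83.

$31.83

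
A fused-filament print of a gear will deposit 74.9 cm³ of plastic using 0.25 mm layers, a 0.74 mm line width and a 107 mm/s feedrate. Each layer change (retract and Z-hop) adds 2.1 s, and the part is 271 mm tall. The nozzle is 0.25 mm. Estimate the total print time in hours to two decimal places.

Extrusion cross-section = 0.25 × 0.74 = 0.185 mm².
Total extruded path = 74900/0.185 = 404864.9 mm.
Extrusion time = 404864.9 / 107, so 3783.8 s.
Layer count = ceil(271 / 0.25) = 1084.
Layer-change overhead: 1084 × 2.1 → 2276.4 s.
Altogether 3783.8 + 2276.4 = 6060.2 s, i.e. 1.68 hours.

1.68 hours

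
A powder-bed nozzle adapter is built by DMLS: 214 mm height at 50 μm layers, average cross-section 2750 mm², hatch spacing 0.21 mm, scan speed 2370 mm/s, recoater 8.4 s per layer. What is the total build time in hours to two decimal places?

Number of layers: 214 / 0.05 → 4280 (rounded up).
Per-layer scan distance: 2750 / 0.21 → 13095.2 mm.
Scan time per layer: 13095.2 / 2370 → 5.5254 s.
Time per layer = 5.5254 + 8.4 = 13.9254 s.
Build time = 4280 × 13.9254 = 59600.712 s = 16.56 hours.

16.56 hours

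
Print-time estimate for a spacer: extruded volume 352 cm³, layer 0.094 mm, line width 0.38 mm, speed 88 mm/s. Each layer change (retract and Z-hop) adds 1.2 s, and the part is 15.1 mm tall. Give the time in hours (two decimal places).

Line area = 0.094 × 0.38 = 0.03572 mm².
Toolpath length = 352 cm³ / 0.03572 mm² = 352000 / 0.03572 = 9854423.3 mm.
Time extruding: 9854423.3 / 88 → 111982.1 s.
Layers = ⌈15.1/0.094⌉ = 161.
Layer-change overhead = 161 × 1.2, so 193.2 s.
Total = 111982.1 + 193.2 = 112175.3 s = 31.16 hours.

31.16 hours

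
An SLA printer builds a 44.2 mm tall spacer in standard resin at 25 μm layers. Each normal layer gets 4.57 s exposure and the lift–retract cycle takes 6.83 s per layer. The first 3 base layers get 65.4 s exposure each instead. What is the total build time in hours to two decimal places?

5.65 hours

Layers = ⌈44.2/0.025⌉ = 1768.
Bottom layers = 3 × (65.4 + 6.83) = 216.69 s.
Remaining layers = 1765 × (4.57 + 6.83) = 20121 s.
Total = 216.69 + 20121 = 20337.69 s = 5.65 hours.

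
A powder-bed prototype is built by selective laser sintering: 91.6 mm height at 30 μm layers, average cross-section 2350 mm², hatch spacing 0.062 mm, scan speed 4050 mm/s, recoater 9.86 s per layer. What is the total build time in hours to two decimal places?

Number of layers: 91.6 / 0.03 → 3054 (rounded up).
Scan path per layer = 2350 / 0.062, so 37903.2 mm.
Scan time per layer = 37903.2 / 4050, so 9.3588 s.
Per-layer time = 9.3588 + 9.86 = 19.2188 s.
3054 layers × 19.2188 s/layer = 58694.2152 s, i.e. 16.30 hours.

16.30 hours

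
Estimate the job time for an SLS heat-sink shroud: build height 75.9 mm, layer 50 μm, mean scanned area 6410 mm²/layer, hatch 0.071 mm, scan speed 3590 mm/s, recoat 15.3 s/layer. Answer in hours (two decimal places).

Layers = ⌈75.9/0.05⌉ = 1518.
Scan path per layer = 6410 / 0.071 = 90281.7 mm.
Per-layer scan time: 90281.7 / 3590 → 25.1481 s.
Layer cycle = 25.1481 + 15.3, so 40.4481 s.
Build time = 1518 × 40.4481 = 61400.2158 s = 17.06 hours.

17.06 hours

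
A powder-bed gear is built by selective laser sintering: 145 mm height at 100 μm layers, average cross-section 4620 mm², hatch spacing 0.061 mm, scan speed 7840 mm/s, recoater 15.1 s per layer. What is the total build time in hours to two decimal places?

Layer count = ceil(145 / 0.1) = 1450.
Scan path per layer = 4620 / 0.061, so 75737.7 mm.
Per-layer scan time = 75737.7 / 7840 = 9.6604 s.
Time per layer = 9.6604 + 15.1 = 24.7604 s.
Total: 1450 × 24.7604 s = 35902.58 s → 9.97 hours.

9.97 hours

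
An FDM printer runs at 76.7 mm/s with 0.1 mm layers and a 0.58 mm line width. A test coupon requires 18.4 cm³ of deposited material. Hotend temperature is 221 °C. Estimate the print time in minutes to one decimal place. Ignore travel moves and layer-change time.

68.9 minutes

Line area: 0.1 × 0.58 → 0.058 mm².
Total extruded path = 18400/0.058 = 317241.4 mm.
Time extruding = 317241.4 / 76.7 = 4136.1 s.
4136.1 s = 68.9 minutes.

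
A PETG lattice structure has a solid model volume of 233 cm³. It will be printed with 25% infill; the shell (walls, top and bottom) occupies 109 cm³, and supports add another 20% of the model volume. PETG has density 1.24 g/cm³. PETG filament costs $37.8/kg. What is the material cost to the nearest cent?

$8.75

Interior volume: 233 − 109 → 124 cm³.
Infill deposited: 0.25 × 124 → 31 cm³.
Support = 0.20 × 233 = 46.6 cm³.
Deposited volume: 109 + 31 + 46.6 → 186.6 cm³.
Mass = 186.6 × 1.24, so 231.384 g.
Cost = 231.384 g / 1000 × $37.8/kg = $8.75.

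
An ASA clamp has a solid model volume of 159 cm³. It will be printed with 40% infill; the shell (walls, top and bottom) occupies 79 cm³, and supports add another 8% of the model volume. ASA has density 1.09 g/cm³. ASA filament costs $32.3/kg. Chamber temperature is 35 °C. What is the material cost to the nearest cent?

Volume inside the shell = 159 − 79, so 80 cm³.
Deposited infill = 0.40 × 80, so 32 cm³.
Support: 0.08 × 159 → 12.72 cm³.
Deposited volume = 79 + 32 + 12.72 = 123.72 cm³.
Mass = 123.72 × 1.09 = 134.8548 g.
At $32.3/kg: 134.8548/1000 × 32.3 = $4.36.

$4.36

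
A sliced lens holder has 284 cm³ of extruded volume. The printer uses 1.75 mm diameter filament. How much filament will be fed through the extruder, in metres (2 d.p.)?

118.07 m

A = π r² = π × 0.875² = 2.4053 mm².
L = 284000 mm³ / 2.4053 mm² = 118072.59 mm, i.e. 118.07 m.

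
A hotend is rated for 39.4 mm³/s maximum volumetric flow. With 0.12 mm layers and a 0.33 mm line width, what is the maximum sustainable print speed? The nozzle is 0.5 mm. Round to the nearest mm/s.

995 mm/s

A = 0.12 × 0.33 = 0.0396 mm².
Max speed = 39.4 / 0.0396 = 994.95 ≈ 995 mm/s.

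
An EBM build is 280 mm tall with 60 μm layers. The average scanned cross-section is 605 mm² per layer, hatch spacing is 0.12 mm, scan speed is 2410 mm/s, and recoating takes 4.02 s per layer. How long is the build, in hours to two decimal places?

7.92 hours

Number of layers: 280 / 0.06 → 4667 (rounded up).
Scan path per layer = 605 / 0.12, so 5041.7 mm.
Beam time per layer = 5041.7 / 2410 = 2.092 s.
Layer cycle = 2.092 + 4.02 = 6.112 s.
Build time = 4667 × 6.112 = 28524.704 s = 7.92 hours.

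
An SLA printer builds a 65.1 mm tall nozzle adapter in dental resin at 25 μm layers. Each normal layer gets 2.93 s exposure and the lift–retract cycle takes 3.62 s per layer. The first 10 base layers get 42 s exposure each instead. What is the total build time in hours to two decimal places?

4.85 hours

Number of layers: 65.1 / 0.025 → 2604 (rounded up).
Bottom layers = 10 × (42 + 3.62), so 456.2 s.
Remaining layers: 2594 × (2.93 + 3.62) → 16990.7 s.
Sum: 456.2 + 16990.7 = 17446.9 s → 4.85 hours.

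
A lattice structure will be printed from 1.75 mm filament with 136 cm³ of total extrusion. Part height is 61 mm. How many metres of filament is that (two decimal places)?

Filament cross-section = π × (1.75/2)² = 2.4053 mm².
L = 136000 mm³ / 2.4053 mm² = 56541.8 mm, i.e. 56.54 m.

56.54 m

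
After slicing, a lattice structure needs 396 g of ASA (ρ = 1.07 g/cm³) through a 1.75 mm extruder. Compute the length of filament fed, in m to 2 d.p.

153.87 m

Volume = 396 g / 1.07 g·cm⁻³ = 370.0935 cm³ = 370093.5 mm³.
Filament cross-section = π × (1.75/2)² = 2.4053 mm².
Length = 370093.5 / 2.4053 = 153865.84 mm = 153.87 m.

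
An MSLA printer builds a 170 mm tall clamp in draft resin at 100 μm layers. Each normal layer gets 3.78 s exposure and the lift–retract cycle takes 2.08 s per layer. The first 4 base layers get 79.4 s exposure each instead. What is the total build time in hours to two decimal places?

Number of layers: 170 / 0.1 → 1700 (rounded up).
Burn-in layers: 4 × (79.4 + 2.08) → 325.92 s.
Normal layers = 1696 × (3.78 + 2.08) = 9938.56 s.
Sum: 325.92 + 9938.56 = 10264.48 s → 2.85 hours.

2.85 hours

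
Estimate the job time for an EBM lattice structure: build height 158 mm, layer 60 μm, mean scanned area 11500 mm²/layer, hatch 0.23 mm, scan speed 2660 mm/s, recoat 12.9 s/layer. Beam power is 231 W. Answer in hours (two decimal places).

23.19 hours

Layer count = ceil(158 / 0.06) = 2634.
Hatch length per layer: 11500 / 0.23 → 50000 mm.
Scan time per layer = 50000 / 2660 = 18.797 s.
Per-layer time = 18.797 + 12.9 = 31.697 s.
2634 layers × 31.697 s/layer = 83489.898 s, i.e. 23.19 hours.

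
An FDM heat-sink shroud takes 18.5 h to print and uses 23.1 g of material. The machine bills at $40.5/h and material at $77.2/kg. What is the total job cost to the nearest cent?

$751.03

Machine-time cost: 40.5 × 18.5 → $749.25.
Feedstock cost: 77.2 × 23.1/1000 → $1.78332.
Total = 749.25 + 1.78332 = 751.03332 ≈ $751.03.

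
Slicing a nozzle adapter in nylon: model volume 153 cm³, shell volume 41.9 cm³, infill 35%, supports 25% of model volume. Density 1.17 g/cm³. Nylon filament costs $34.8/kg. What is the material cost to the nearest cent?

$4.85

Interior volume = 153 − 41.9 = 111.1 cm³.
Infill volume = 0.35 × 111.1 = 38.885 cm³.
Support: 0.25 × 153 → 38.25 cm³.
Deposited volume = 41.9 + 38.885 + 38.25 = 119.035 cm³.
Mass: 119.035 × 1.17 → 139.27095 g.
Cost = 139.27095 g / 1000 × $34.8/kg = $4.85.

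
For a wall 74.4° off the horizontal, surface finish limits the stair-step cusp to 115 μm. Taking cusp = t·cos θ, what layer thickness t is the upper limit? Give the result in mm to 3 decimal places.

t = h_c / cos θ = 0.115 / 0.2689 = 0.428 mm.

0.428 mm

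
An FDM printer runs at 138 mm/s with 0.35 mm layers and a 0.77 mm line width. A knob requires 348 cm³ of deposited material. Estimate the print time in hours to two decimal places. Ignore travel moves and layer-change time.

2.60 hours

Bead cross-section: 0.35 × 0.77 → 0.2695 mm².
Path length: 348000 mm³ / 0.2695 mm² → 1291280.1 mm.
Extrusion time = 1291280.1 / 138 = 9357.1 s.
9357.1 s = 2.60 hours.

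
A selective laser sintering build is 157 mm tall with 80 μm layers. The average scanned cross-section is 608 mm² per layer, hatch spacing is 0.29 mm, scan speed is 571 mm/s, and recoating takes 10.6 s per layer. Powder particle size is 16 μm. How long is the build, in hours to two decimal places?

Number of layers: 157 / 0.08 → 1963 (rounded up).
Per-layer scan distance = 608 / 0.29 = 2096.6 mm.
Per-layer scan time = 2096.6 / 571, so 3.6718 s.
Layer cycle = 3.6718 + 10.6, so 14.2718 s.
Total: 1963 × 14.2718 s = 28015.5434 s → 7.78 hours.

7.78 hours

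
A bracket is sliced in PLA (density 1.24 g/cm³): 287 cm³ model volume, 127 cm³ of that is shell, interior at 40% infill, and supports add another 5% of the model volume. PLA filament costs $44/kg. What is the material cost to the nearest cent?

Volume inside the shell: 287 − 127 → 160 cm³.
Infill volume = 0.40 × 160, so 64 cm³.
Support: 0.05 × 287 → 14.35 cm³.
Deposited volume: 127 + 64 + 14.35 → 205.35 cm³.
Mass = 205.35 × 1.24, so 254.634 g.
At $44/kg: 254.634/1000 × 44 = $11.20.

$11.20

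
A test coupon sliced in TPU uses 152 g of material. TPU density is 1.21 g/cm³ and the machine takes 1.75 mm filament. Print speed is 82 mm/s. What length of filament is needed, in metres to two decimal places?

52.23 m

Volume = 152 g / 1.21 g·cm⁻³ = 125.6198 cm³ = 125619.8 mm³.
Cross-section of 1.75 mm filament: π·(1.75/2)² = 2.4053 mm².
Length = 125619.8 / 2.4053 = 52226.25 mm = 52.23 m.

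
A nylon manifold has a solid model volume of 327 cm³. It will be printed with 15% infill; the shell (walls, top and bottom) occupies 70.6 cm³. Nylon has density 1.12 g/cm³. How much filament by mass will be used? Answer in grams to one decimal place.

122.1 g

Volume inside the shell = 327 − 70.6, so 256.4 cm³.
Infill deposited: 0.15 × 256.4 → 38.46 cm³.
Deposited volume = 70.6 + 38.46 = 109.06 cm³.
Mass: 109.06 × 1.12 → 122.1472 g.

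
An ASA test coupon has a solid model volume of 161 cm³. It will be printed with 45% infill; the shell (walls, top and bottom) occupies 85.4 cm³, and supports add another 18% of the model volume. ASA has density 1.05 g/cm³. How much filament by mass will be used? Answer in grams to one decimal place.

Interior volume = 161 − 85.4, so 75.6 cm³.
Deposited infill = 0.45 × 75.6 = 34.02 cm³.
Support = 0.18 × 161 = 28.98 cm³.
Deposited volume = 85.4 + 34.02 + 28.98, so 148.4 cm³.
Mass = 148.4 × 1.05 = 155.82 g.

155.8 g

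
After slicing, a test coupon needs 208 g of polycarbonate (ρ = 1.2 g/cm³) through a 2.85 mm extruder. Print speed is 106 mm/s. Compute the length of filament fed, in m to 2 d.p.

27.17 m

Volume = 208 g / 1.2 g·cm⁻³ = 173.3333 cm³ = 173333.3 mm³.
Cross-section of 2.85 mm filament: π·(2.85/2)² = 6.3794 mm².
Length = 173333.3 / 6.3794 = 27170.78 mm = 27.17 m.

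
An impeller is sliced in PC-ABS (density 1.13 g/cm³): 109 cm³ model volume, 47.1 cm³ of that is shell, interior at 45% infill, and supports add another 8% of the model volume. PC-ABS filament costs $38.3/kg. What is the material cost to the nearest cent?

Infill region: 109 − 47.1 → 61.9 cm³.
Infill deposited = 0.45 × 61.9 = 27.855 cm³.
Support: 0.08 × 109 → 8.72 cm³.
Total printed volume: 47.1 + 27.855 + 8.72 → 83.675 cm³.
Mass = 83.675 × 1.13, so 94.55275 g.
Cost = 94.55275 g / 1000 × $38.3/kg = $3.62.

$3.62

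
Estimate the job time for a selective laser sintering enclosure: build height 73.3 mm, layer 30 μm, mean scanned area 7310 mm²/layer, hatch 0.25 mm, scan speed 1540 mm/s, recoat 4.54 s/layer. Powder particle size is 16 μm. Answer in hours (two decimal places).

Layers = ⌈73.3/0.03⌉ = 2444.
Scan path per layer = 7310 / 0.25 = 29240 mm.
Per-layer scan time: 29240 / 1540 → 18.987 s.
Time per layer = 18.987 + 4.54, so 23.527 s.
Build time = 2444 × 23.527 = 57499.988 s = 15.97 hours.

15.97 hours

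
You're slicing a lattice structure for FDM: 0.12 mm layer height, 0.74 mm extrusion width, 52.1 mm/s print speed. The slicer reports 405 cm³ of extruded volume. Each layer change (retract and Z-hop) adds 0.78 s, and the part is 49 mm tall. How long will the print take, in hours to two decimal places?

24.41 hours

Line area: 0.12 × 0.74 → 0.0888 mm².
Toolpath length = 405 cm³ / 0.0888 mm² = 405000 / 0.0888 = 4560810.8 mm.
Extrusion time: 4560810.8 / 52.1 → 87539.6 s.
Layers = ⌈49/0.12⌉ = 409.
Layer-change overhead = 409 × 0.78, so 319.02 s.
Total = 87539.6 + 319.02 = 87858.62 s = 24.41 hours.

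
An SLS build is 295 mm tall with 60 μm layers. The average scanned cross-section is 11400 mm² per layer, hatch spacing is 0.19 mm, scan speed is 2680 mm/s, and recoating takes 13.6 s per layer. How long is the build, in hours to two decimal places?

49.15 hours

Number of layers: 295 / 0.06 → 4917 (rounded up).
Per-layer scan distance: 11400 / 0.19 → 60000 mm.
Per-layer scan time = 60000 / 2680, so 22.3881 s.
Layer cycle: 22.3881 + 13.6 → 35.9881 s.
4917 layers × 35.9881 s/layer = 176953.4877 s, i.e. 49.15 hours.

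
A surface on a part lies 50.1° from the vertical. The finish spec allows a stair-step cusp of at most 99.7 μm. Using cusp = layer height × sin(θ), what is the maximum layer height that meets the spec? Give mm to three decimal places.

0.130 mm

Layer height = cusp / sin(50.1°) = 0.0997 / 0.7672 = 0.130 mm.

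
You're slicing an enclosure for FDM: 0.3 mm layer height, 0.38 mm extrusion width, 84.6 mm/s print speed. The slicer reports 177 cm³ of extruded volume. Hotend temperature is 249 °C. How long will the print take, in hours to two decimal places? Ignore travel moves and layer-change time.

5.10 hours

Extrusion cross-section = 0.3 × 0.38, so 0.114 mm².
Total extruded path = 177000/0.114 = 1552631.6 mm.
Print-move time = 1552631.6 / 84.6 = 18352.6 s.
That's 18352.6 s → 5.10 hours.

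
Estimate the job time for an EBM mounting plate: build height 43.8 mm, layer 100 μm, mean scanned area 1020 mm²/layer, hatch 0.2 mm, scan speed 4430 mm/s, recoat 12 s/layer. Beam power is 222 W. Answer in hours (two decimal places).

1.60 hours

Layers = ⌈43.8/0.1⌉ = 438.
Hatch length per layer: 1020 / 0.2 → 5100 mm.
Per-layer scan time: 5100 / 4430 → 1.1512 s.
Layer cycle: 1.1512 + 12 → 13.1512 s.
Total: 438 × 13.1512 s = 5760.2256 s → 1.60 hours.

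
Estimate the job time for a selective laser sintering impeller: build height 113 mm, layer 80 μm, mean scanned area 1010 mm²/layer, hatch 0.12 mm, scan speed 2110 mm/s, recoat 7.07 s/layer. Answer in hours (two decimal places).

4.34 hours

Number of layers: 113 / 0.08 → 1413 (rounded up).
Scan path per layer = 1010 / 0.12, so 8416.7 mm.
Scan time per layer = 8416.7 / 2110, so 3.989 s.
Time per layer: 3.989 + 7.07 → 11.059 s.
1413 layers × 11.059 s/layer = 15626.367 s, i.e. 4.34 hours.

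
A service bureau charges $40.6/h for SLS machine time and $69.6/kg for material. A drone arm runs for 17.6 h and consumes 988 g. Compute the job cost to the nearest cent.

Machine-time cost: 40.6 × 17.6 → $714.56.
Material cost = 69.6 × 988/1000, so $68.7648.
Total = 714.56 + 68.7648 = 783.3248 ≈ $783.32.

$783.32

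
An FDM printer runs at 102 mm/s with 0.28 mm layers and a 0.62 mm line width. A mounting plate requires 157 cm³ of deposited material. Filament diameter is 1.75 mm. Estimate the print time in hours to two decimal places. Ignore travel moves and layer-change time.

2.46 hours

Extrusion cross-section = 0.28 × 0.62, so 0.1736 mm².
Path length: 157000 mm³ / 0.1736 mm² → 904377.9 mm.
Time extruding = 904377.9 / 102 = 8866.5 s.
That's 8866.5 s → 2.46 hours.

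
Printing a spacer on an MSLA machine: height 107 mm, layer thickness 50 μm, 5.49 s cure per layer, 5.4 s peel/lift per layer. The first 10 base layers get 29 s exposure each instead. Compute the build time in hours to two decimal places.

Layers = ⌈107/0.05⌉ = 2140.
Bottom layers = 10 × (29 + 5.4), so 344 s.
Regular layers = 2130 × (5.49 + 5.4) = 23195.7 s.
Sum: 344 + 23195.7 = 23539.7 s → 6.54 hours.

6.54 hours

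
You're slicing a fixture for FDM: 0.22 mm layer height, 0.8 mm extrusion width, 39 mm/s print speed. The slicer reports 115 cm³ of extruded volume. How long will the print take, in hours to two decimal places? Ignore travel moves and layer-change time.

Line area: 0.22 × 0.8 → 0.176 mm².
Path length: 115000 mm³ / 0.176 mm² → 653409.1 mm.
Extrusion time = 653409.1 / 39, so 16754.1 s.
In the requested units: 16754.1 s = 4.65 hours.

4.65 hours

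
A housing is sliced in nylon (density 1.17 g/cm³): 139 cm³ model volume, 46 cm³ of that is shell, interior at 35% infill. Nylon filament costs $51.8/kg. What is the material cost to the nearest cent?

Interior volume: 139 − 46 → 93 cm³.
Infill volume: 0.35 × 93 → 32.55 cm³.
Total extruded = 46 + 32.55 = 78.55 cm³.
Mass = 78.55 × 1.17, so 91.9035 g.
Cost = 91.9035 g / 1000 × $51.8/kg = $4.76.

$4.76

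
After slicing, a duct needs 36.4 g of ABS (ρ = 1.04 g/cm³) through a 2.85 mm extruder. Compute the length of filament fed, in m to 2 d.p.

5.49 m

Extruded volume: 36.4/1.04 = 35 cm³ (35000 mm³).
Filament cross-section = π × (2.85/2)² = 6.3794 mm².
L = V/A = 35000/6.3794 = 5486.41 mm → 5.49 m.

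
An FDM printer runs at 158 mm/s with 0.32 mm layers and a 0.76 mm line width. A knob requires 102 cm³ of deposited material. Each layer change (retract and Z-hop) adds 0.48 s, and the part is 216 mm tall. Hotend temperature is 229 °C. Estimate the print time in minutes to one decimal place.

Line area = 0.32 × 0.76 = 0.2432 mm².
Toolpath length = 102 cm³ / 0.2432 mm² = 102000 / 0.2432 = 419407.9 mm.
Print-move time = 419407.9 / 158, so 2654.5 s.
Layers = ⌈216/0.32⌉ = 675.
Layer-change overhead = 675 × 0.48, so 324 s.
Altogether 2654.5 + 324 = 2978.5 s, i.e. 49.6 minutes.

49.6 minutes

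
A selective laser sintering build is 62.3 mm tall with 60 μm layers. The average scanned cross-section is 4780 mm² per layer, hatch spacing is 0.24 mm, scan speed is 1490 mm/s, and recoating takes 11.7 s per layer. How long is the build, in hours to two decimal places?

Number of layers: 62.3 / 0.06 → 1039 (rounded up).
Per-layer scan distance = 4780 / 0.24 = 19916.7 mm.
Scan time per layer: 19916.7 / 1490 → 13.3669 s.
Time per layer: 13.3669 + 11.7 → 25.0669 s.
Build time = 1039 × 25.0669 = 26044.5091 s = 7.23 hours.

7.23 hours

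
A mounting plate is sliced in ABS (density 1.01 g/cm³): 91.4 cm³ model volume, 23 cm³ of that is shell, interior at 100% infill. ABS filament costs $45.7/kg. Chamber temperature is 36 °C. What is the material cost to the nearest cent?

Volume inside the shell = 91.4 − 23, so 68.4 cm³.
Deposited infill = 1.00 × 68.4, so 68.4 cm³.
Deposited volume = 23 + 68.4 = 91.4 cm³.
Mass = 91.4 × 1.01 = 92.314 g.
At $45.7/kg: 92.314/1000 × 45.7 = $4.22.

$4.22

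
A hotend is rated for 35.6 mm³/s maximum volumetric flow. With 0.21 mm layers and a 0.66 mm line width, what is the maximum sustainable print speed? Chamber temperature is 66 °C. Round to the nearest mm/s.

257 mm/s

Bead cross-section: 0.21 × 0.66 → 0.1386 mm².
v_max = Q/A = 35.6/0.1386 = 256.85 mm/s → 257 mm/s.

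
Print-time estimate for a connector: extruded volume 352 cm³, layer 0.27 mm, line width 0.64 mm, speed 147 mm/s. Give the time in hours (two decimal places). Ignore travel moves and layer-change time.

Bead cross-section: 0.27 × 0.64 → 0.1728 mm².
Path length: 352000 mm³ / 0.1728 mm² → 2037037 mm.
Extrusion time = 2037037 / 147, so 13857.4 s.
That's 13857.4 s → 3.85 hours.

3.85 hours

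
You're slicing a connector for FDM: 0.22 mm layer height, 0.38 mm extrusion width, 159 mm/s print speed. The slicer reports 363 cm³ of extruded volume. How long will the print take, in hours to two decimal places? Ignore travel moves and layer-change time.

7.59 hours

Extrusion cross-section = 0.22 × 0.38, so 0.0836 mm².
Total extruded path = 363000/0.0836 = 4342105.3 mm.
Time extruding: 4342105.3 / 159 → 27308.8 s.
That's 27308.8 s → 7.59 hours.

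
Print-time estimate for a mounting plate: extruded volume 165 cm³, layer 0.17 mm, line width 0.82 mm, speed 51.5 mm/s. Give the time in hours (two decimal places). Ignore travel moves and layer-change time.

Extrusion cross-section: 0.17 × 0.82 → 0.1394 mm².
Total extruded path = 165000/0.1394 = 1183644.2 mm.
Time extruding: 1183644.2 / 51.5 → 22983.4 s.
22983.4 s = 6.38 hours.

6.38 hours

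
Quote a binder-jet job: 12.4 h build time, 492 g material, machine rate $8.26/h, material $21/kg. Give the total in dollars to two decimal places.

Machine-time cost = 8.26 × 12.4, so $102.424.
Material charge = 21 × 492/1000, so $10.332.
Total = 102.424 + 10.332 = 112.756 ≈ $112.76.

$112.76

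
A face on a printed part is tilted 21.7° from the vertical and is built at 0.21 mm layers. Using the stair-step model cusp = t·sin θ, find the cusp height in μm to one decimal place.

77.6 μm

sin(21.7°) = 0.3697, so cusp = 0.21 × 0.3697 = 0.077637 mm → 77.6 μm.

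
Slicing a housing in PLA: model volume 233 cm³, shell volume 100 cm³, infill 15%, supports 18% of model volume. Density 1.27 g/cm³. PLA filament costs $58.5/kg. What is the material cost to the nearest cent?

$12.03

Infill region = 233 − 100, so 133 cm³.
Infill deposited = 0.15 × 133 = 19.95 cm³.
Support: 0.18 × 233 → 41.94 cm³.
Deposited volume = 100 + 19.95 + 41.94, so 161.89 cm³.
Mass = 161.89 × 1.27, so 205.6003 g.
Cost = 205.6003 g / 1000 × $58.5/kg = $12.03.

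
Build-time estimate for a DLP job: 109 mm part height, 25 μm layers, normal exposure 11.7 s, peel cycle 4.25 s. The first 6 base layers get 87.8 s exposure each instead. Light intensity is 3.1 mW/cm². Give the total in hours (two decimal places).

Layers = ⌈109/0.025⌉ = 4360.
Burn-in layers: 6 × (87.8 + 4.25) → 552.3 s.
Normal layers = 4354 × (11.7 + 4.25), so 69446.3 s.
Sum: 552.3 + 69446.3 = 69998.6 s → 19.44 hours.

19.44 hours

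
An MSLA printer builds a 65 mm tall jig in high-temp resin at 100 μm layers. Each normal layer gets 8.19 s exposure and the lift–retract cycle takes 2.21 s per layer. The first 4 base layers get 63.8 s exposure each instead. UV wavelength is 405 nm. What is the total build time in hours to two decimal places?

Layers = ⌈65/0.1⌉ = 650.
Base layers = 4 × (63.8 + 2.21) = 264.04 s.
Remaining layers = 646 × (8.19 + 2.21) = 6718.4 s.
Sum: 264.04 + 6718.4 = 6982.44 s → 1.94 hours.

1.94 hours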